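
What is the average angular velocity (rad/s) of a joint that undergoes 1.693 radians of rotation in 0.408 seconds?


omega = delta_theta / delta_t
omega = 1.693 / 0.408
omega = 4.1495


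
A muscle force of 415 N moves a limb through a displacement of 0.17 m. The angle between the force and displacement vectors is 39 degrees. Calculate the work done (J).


W = F * d * cos(theta)
theta = 39 deg = 0.6807 rad
cos(theta) = 0.7771
W = 415 * 0.17 * 0.7771
W = 54.8276


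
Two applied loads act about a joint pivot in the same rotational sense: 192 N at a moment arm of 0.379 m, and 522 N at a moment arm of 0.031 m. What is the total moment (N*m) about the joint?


M = F1 * d1 + F2 * d2
M = 192 * 0.379 + 522 * 0.031
M = 72.7680 + 16.1820
M = 88.9500


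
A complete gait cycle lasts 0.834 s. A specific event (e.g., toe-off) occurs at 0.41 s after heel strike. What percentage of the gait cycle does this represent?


pct = (event_time / cycle_time) * 100
pct = (0.41 / 0.834) * 100
ratio = 0.4916
pct = 49.1607


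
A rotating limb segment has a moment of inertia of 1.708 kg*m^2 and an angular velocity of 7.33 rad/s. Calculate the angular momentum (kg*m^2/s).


L = I * omega
L = 1.708 * 7.33
L = 12.5196


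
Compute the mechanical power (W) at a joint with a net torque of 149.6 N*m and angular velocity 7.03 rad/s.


P = M * omega
P = 149.6 * 7.03
P = 1051.6880


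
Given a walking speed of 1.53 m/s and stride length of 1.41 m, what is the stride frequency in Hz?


f = v / stride_length
f = 1.53 / 1.41
f = 1.0851


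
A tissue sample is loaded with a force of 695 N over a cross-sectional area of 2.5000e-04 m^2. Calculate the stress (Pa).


stress = F / A
stress = 695 / 2.5000e-04
stress = 2.7800e+06


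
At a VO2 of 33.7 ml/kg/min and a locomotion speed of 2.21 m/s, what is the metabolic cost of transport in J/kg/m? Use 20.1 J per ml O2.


Power per kg = VO2 * 20.1 / 60
Power per kg = 33.7 * 20.1 / 60 = 11.2895 W/kg
Cost = power_per_kg / speed
Cost = 11.2895 / 2.21
Cost = 5.1084


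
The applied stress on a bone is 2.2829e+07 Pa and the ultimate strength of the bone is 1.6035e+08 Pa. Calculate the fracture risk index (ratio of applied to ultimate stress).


FRI = applied / ultimate
FRI = 2.2829e+07 / 1.6035e+08
FRI = 0.1424


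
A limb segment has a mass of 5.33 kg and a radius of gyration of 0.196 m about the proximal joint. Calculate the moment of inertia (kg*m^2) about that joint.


I = m * k^2
I = 5.33 * 0.196^2
k^2 = 0.0384
I = 0.2048


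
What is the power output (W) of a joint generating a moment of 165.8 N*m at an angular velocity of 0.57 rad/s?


P = M * omega
P = 165.8 * 0.57
P = 94.5060


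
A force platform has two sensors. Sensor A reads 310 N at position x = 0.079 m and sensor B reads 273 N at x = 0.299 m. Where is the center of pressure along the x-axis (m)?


COP_x = (F1*x1 + F2*x2) / (F1 + F2)
COP_x = (310*0.079 + 273*0.299) / (310 + 273)
Numerator = 106.1170
Denominator = 583
COP_x = 0.1820


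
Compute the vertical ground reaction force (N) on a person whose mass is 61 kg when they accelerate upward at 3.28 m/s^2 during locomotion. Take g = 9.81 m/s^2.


GRF = m * (g + a)
GRF = 61 * (9.81 + 3.28)
GRF = 61 * 13.0900
GRF = 798.4900


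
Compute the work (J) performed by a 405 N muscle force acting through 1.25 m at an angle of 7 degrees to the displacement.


W = F * d * cos(theta)
theta = 7 deg = 0.1222 rad
cos(theta) = 0.9925
W = 405 * 1.25 * 0.9925
W = 502.4765


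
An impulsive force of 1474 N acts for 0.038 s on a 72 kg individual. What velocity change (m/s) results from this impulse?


J = F * dt = 1474 * 0.038 = 56.0120 N*s
delta_v = J / m
delta_v = 56.0120 / 72
delta_v = 0.7779


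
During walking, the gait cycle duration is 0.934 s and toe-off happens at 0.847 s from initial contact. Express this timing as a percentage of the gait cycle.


pct = (event_time / cycle_time) * 100
pct = (0.847 / 0.934) * 100
ratio = 0.9069
pct = 90.6852


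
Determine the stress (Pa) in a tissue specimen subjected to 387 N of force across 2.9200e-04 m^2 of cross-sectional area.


stress = F / A
stress = 387 / 2.9200e-04
stress = 1.3253e+06


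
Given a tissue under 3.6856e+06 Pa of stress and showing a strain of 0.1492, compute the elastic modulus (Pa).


E = stress / strain
E = 3.6856e+06 / 0.1492
E = 2.4702e+07


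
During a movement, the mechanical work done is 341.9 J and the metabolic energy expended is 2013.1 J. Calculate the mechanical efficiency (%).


eta = (W_mech / E_meta) * 100
eta = (341.9 / 2013.1) * 100
ratio = 0.1698
eta = 16.9838


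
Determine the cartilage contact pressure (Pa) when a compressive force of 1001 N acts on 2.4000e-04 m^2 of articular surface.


P = F / A
P = 1001 / 2.4000e-04
P = 4.1708e+06


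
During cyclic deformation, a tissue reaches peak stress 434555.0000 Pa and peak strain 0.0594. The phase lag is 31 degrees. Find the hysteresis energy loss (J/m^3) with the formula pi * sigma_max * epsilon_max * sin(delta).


E_loss = pi * sigma_max * epsilon_max * sin(delta)
delta = 31 deg = 0.5411 rad
sin(delta) = 0.5150
E_loss = pi * 434555.0000 * 0.0594 * 0.5150
E_loss = 41765.7616


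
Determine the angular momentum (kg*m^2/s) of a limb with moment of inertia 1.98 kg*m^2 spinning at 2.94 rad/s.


L = I * omega
L = 1.98 * 2.94
L = 5.8212


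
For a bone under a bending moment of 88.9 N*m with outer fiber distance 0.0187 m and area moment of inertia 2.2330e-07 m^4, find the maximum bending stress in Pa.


sigma = M * c / I
sigma = 88.9 * 0.0187 / 2.2330e-07
M * c = 1.6624
sigma = 7.4448e+06


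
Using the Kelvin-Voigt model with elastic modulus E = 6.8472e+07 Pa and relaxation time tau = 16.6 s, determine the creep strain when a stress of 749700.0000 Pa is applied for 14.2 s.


epsilon(t) = (sigma/E) * (1 - exp(-t/tau))
sigma/E = 749700.0000 / 6.8472e+07 = 0.0109
exp(-t/tau) = exp(-14.2 / 16.6) = 0.4251
epsilon = 0.0109 * (1 - 0.4251)
epsilon = 0.0063


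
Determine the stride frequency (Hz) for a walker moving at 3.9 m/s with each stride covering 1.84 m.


f = v / stride_length
f = 3.9 / 1.84
f = 2.1196


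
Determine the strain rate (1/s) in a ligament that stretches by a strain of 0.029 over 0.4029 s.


strain_rate = delta_strain / delta_t
strain_rate = 0.029 / 0.4029
strain_rate = 0.0720


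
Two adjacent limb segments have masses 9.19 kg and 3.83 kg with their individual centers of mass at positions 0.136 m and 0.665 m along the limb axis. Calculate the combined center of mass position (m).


COM = (m1*x1 + m2*x2) / (m1 + m2)
COM = (9.19*0.136 + 3.83*0.665) / (9.19 + 3.83)
Numerator = 3.7968
Denominator = 13.0200
COM = 0.2916


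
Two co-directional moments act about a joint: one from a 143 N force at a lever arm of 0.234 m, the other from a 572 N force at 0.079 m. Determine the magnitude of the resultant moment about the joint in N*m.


M = F1 * d1 + F2 * d2
M = 143 * 0.234 + 572 * 0.079
M = 33.4620 + 45.1880
M = 78.6500


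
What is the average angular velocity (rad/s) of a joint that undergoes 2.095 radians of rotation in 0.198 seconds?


omega = delta_theta / delta_t
omega = 2.095 / 0.198
omega = 10.5808


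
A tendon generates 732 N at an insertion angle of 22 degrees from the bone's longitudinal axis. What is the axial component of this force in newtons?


F_eff = F_tendon * cos(theta)
theta = 22 deg = 0.3840 rad
cos(theta) = 0.9272
F_eff = 732 * 0.9272
F_eff = 678.6986


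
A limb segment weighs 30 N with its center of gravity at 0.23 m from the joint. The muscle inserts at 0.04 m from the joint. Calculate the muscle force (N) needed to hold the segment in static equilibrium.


F_muscle = W * d_load / d_muscle
F_muscle = 30 * 0.23 / 0.04
Numerator = 6.9000
F_muscle = 172.5000


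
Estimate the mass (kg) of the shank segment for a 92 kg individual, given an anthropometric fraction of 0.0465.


m_segment = body_mass * fraction
m_segment = 92 * 0.0465
m_segment = 4.2780


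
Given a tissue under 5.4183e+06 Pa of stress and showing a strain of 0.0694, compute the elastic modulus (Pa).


E = stress / strain
E = 5.4183e+06 / 0.0694
E = 7.8073e+07


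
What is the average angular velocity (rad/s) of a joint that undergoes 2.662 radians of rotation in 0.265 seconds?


omega = delta_theta / delta_t
omega = 2.662 / 0.265
omega = 10.0453


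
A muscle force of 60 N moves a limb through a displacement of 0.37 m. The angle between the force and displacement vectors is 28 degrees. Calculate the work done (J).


W = F * d * cos(theta)
theta = 28 deg = 0.4887 rad
cos(theta) = 0.8829
W = 60 * 0.37 * 0.8829
W = 19.6014


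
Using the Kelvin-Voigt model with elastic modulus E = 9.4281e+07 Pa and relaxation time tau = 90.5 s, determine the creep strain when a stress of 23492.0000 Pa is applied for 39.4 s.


epsilon(t) = (sigma/E) * (1 - exp(-t/tau))
sigma/E = 23492.0000 / 9.4281e+07 = 2.4917e-04
exp(-t/tau) = exp(-39.4 / 90.5) = 0.6470
epsilon = 2.4917e-04 * (1 - 0.6470)
epsilon = 8.7949e-05


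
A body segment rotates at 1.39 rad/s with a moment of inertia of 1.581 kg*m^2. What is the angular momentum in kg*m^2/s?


L = I * omega
L = 1.581 * 1.39
L = 2.1976


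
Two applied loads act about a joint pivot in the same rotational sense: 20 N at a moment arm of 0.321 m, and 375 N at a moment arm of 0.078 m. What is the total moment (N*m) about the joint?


M = F1 * d1 + F2 * d2
M = 20 * 0.321 + 375 * 0.078
M = 6.4200 + 29.2500
M = 35.6700


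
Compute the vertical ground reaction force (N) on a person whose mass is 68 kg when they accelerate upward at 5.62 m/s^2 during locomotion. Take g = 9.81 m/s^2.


GRF = m * (g + a)
GRF = 68 * (9.81 + 5.62)
GRF = 68 * 15.4300
GRF = 1049.2400


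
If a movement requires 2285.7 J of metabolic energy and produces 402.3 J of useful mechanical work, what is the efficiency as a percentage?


eta = (W_mech / E_meta) * 100
eta = (402.3 / 2285.7) * 100
ratio = 0.1760
eta = 17.6007


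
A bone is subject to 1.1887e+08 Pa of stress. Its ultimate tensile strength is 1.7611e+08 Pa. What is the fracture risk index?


FRI = applied / ultimate
FRI = 1.1887e+08 / 1.7611e+08
FRI = 0.6750


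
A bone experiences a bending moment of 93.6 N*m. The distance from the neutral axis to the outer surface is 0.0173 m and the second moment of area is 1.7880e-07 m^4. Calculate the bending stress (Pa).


sigma = M * c / I
sigma = 93.6 * 0.0173 / 1.7880e-07
M * c = 1.6193
sigma = 9.0564e+06


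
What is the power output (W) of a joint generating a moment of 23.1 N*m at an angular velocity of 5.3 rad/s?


P = M * omega
P = 23.1 * 5.3
P = 122.4300


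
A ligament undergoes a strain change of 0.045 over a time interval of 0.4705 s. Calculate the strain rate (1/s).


strain_rate = delta_strain / delta_t
strain_rate = 0.045 / 0.4705
strain_rate = 0.0956


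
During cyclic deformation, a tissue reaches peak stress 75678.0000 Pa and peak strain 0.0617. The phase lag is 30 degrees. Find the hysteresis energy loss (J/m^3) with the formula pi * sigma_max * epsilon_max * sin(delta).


E_loss = pi * sigma_max * epsilon_max * sin(delta)
delta = 30 deg = 0.5236 rad
sin(delta) = 0.5000
E_loss = pi * 75678.0000 * 0.0617 * 0.5000
E_loss = 7334.5705


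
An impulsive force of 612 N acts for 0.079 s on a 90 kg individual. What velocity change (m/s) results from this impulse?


J = F * dt = 612 * 0.079 = 48.3480 N*s
delta_v = J / m
delta_v = 48.3480 / 90
delta_v = 0.5372


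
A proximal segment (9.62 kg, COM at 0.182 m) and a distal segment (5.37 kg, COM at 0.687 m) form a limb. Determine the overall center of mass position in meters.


COM = (m1*x1 + m2*x2) / (m1 + m2)
COM = (9.62*0.182 + 5.37*0.687) / (9.62 + 5.37)
Numerator = 5.4400
Denominator = 14.9900
COM = 0.3629


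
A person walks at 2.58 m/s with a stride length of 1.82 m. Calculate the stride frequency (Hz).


f = v / stride_length
f = 2.58 / 1.82
f = 1.4176


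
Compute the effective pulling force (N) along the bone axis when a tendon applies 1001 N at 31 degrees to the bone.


F_eff = F_tendon * cos(theta)
theta = 31 deg = 0.5411 rad
cos(theta) = 0.8572
F_eff = 1001 * 0.8572
F_eff = 858.0245


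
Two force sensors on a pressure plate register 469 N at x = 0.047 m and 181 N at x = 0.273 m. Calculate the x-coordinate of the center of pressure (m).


COP_x = (F1*x1 + F2*x2) / (F1 + F2)
COP_x = (469*0.047 + 181*0.273) / (469 + 181)
Numerator = 71.4560
Denominator = 650
COP_x = 0.1099


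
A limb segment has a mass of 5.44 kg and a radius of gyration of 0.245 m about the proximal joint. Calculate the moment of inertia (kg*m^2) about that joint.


I = m * k^2
I = 5.44 * 0.245^2
k^2 = 0.0600
I = 0.3265


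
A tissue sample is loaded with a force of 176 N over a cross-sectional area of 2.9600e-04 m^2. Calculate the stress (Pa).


stress = F / A
stress = 176 / 2.9600e-04
stress = 594594.5946


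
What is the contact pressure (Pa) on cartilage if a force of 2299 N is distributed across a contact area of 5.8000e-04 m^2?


P = F / A
P = 2299 / 5.8000e-04
P = 3.9638e+06


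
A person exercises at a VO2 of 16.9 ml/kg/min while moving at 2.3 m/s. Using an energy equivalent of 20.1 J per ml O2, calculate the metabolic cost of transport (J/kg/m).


Power per kg = VO2 * 20.1 / 60
Power per kg = 16.9 * 20.1 / 60 = 5.6615 W/kg
Cost = power_per_kg / speed
Cost = 5.6615 / 2.3
Cost = 2.4615


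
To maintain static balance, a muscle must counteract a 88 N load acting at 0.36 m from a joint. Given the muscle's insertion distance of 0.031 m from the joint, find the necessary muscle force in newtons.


F_muscle = W * d_load / d_muscle
F_muscle = 88 * 0.36 / 0.031
Numerator = 31.6800
F_muscle = 1021.9355


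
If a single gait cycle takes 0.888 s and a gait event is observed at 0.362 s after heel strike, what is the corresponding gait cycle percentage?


pct = (event_time / cycle_time) * 100
pct = (0.362 / 0.888) * 100
ratio = 0.4077
pct = 40.7658


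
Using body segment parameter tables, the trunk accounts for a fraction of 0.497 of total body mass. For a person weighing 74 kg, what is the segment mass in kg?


m_segment = body_mass * fraction
m_segment = 74 * 0.497
m_segment = 36.7780


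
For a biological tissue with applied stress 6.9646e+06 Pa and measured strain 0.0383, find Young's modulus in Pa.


E = stress / strain
E = 6.9646e+06 / 0.0383
E = 1.8184e+08


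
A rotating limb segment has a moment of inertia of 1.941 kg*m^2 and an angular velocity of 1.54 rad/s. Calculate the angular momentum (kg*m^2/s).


L = I * omega
L = 1.941 * 1.54
L = 2.9891


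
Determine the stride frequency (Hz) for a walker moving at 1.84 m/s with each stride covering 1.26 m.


f = v / stride_length
f = 1.84 / 1.26
f = 1.4603


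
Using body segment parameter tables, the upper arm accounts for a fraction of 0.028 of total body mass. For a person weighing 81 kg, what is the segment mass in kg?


m_segment = body_mass * fraction
m_segment = 81 * 0.028
m_segment = 2.2680


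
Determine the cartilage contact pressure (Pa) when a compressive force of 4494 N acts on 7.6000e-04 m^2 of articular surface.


P = F / A
P = 4494 / 7.6000e-04
P = 5.9132e+06


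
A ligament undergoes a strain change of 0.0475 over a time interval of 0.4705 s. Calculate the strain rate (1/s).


strain_rate = delta_strain / delta_t
strain_rate = 0.0475 / 0.4705
strain_rate = 0.1010


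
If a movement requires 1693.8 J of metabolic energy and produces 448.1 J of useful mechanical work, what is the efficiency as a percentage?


eta = (W_mech / E_meta) * 100
eta = (448.1 / 1693.8) * 100
ratio = 0.2646
eta = 26.4553


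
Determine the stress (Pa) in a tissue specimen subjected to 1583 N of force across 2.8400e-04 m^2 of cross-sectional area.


stress = F / A
stress = 1583 / 2.8400e-04
stress = 5.5739e+06


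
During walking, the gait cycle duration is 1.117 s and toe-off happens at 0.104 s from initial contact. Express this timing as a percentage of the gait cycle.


pct = (event_time / cycle_time) * 100
pct = (0.104 / 1.117) * 100
ratio = 0.0931
pct = 9.3107


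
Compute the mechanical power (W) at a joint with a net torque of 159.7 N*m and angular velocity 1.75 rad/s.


P = M * omega
P = 159.7 * 1.75
P = 279.4750


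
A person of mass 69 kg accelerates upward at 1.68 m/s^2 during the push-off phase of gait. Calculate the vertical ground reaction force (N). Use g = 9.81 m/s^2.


GRF = m * (g + a)
GRF = 69 * (9.81 + 1.68)
GRF = 69 * 11.4900
GRF = 792.8100


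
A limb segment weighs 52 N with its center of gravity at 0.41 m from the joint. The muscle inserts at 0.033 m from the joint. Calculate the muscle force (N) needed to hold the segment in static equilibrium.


F_muscle = W * d_load / d_muscle
F_muscle = 52 * 0.41 / 0.033
Numerator = 21.3200
F_muscle = 646.0606


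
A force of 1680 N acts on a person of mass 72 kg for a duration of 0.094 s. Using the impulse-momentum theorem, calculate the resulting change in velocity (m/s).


J = F * dt = 1680 * 0.094 = 157.9200 N*s
delta_v = J / m
delta_v = 157.9200 / 72
delta_v = 2.1933


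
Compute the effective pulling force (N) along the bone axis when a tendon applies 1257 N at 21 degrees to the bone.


F_eff = F_tendon * cos(theta)
theta = 21 deg = 0.3665 rad
cos(theta) = 0.9336
F_eff = 1257 * 0.9336
F_eff = 1173.5106


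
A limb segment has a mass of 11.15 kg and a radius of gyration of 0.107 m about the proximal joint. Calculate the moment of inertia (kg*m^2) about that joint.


I = m * k^2
I = 11.15 * 0.107^2
k^2 = 0.0114
I = 0.1277


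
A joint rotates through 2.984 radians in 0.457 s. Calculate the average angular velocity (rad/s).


omega = delta_theta / delta_t
omega = 2.984 / 0.457
omega = 6.5295


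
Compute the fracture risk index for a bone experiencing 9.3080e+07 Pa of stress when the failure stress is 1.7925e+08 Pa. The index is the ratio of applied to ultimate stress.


FRI = applied / ultimate
FRI = 9.3080e+07 / 1.7925e+08
FRI = 0.5193


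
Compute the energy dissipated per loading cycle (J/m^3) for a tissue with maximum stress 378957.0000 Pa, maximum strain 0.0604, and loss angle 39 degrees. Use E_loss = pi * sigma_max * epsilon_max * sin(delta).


E_loss = pi * sigma_max * epsilon_max * sin(delta)
delta = 39 deg = 0.6807 rad
sin(delta) = 0.6293
E_loss = pi * 378957.0000 * 0.0604 * 0.6293
E_loss = 45253.1222


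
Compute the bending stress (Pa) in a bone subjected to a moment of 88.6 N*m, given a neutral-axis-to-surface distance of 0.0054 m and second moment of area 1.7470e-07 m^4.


sigma = M * c / I
sigma = 88.6 * 0.0054 / 1.7470e-07
M * c = 0.4784
sigma = 2.7386e+06


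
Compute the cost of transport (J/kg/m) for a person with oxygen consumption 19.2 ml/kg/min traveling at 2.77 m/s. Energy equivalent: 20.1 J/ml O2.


Power per kg = VO2 * 20.1 / 60
Power per kg = 19.2 * 20.1 / 60 = 6.4320 W/kg
Cost = power_per_kg / speed
Cost = 6.4320 / 2.77
Cost = 2.3220


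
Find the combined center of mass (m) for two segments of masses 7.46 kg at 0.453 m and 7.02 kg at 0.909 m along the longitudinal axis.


COM = (m1*x1 + m2*x2) / (m1 + m2)
COM = (7.46*0.453 + 7.02*0.909) / (7.46 + 7.02)
Numerator = 9.7606
Denominator = 14.4800
COM = 0.6741


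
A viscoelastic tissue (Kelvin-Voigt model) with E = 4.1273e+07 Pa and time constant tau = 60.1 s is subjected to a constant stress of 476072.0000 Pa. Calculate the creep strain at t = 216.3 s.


epsilon(t) = (sigma/E) * (1 - exp(-t/tau))
sigma/E = 476072.0000 / 4.1273e+07 = 0.0115
exp(-t/tau) = exp(-216.3 / 60.1) = 0.0274
epsilon = 0.0115 * (1 - 0.0274)
epsilon = 0.0112


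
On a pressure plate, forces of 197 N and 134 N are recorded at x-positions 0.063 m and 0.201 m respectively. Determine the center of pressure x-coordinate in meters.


COP_x = (F1*x1 + F2*x2) / (F1 + F2)
COP_x = (197*0.063 + 134*0.201) / (197 + 134)
Numerator = 39.3450
Denominator = 331
COP_x = 0.1189


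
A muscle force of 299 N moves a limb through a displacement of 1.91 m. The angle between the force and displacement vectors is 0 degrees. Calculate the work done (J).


W = F * d * cos(theta)
theta = 0 deg = 0.0000 rad
cos(theta) = 1.0000
W = 299 * 1.91 * 1.0000
W = 571.0900


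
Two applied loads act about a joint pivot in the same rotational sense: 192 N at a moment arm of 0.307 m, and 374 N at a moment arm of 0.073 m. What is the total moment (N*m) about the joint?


M = F1 * d1 + F2 * d2
M = 192 * 0.307 + 374 * 0.073
M = 58.9440 + 27.3020
M = 86.2460


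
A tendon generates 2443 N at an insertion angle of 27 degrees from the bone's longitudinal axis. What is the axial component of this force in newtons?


F_eff = F_tendon * cos(theta)
theta = 27 deg = 0.4712 rad
cos(theta) = 0.8910
F_eff = 2443 * 0.8910
F_eff = 2176.7289


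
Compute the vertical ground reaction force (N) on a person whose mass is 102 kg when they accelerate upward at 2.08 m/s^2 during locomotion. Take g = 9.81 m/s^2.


GRF = m * (g + a)
GRF = 102 * (9.81 + 2.08)
GRF = 102 * 11.8900
GRF = 1212.7800


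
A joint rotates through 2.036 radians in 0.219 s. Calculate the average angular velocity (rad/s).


omega = delta_theta / delta_t
omega = 2.036 / 0.219
omega = 9.2968


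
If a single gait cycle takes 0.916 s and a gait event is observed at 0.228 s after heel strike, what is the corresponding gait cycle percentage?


pct = (event_time / cycle_time) * 100
pct = (0.228 / 0.916) * 100
ratio = 0.2489
pct = 24.8908


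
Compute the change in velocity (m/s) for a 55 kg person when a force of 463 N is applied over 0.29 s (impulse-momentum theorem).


J = F * dt = 463 * 0.29 = 134.2700 N*s
delta_v = J / m
delta_v = 134.2700 / 55
delta_v = 2.4413


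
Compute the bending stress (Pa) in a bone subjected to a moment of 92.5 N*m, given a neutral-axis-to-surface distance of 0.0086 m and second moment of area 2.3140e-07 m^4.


sigma = M * c / I
sigma = 92.5 * 0.0086 / 2.3140e-07
M * c = 0.7955
sigma = 3.4378e+06


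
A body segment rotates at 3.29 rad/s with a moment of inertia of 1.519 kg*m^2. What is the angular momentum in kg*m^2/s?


L = I * omega
L = 1.519 * 3.29
L = 4.9975


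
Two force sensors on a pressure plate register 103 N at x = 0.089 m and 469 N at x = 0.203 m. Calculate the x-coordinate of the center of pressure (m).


COP_x = (F1*x1 + F2*x2) / (F1 + F2)
COP_x = (103*0.089 + 469*0.203) / (103 + 469)
Numerator = 104.3740
Denominator = 572
COP_x = 0.1825


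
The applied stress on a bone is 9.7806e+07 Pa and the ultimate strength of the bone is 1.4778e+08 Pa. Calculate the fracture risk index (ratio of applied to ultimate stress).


FRI = applied / ultimate
FRI = 9.7806e+07 / 1.4778e+08
FRI = 0.6618


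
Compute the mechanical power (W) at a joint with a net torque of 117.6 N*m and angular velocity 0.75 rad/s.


P = M * omega
P = 117.6 * 0.75
P = 88.2000


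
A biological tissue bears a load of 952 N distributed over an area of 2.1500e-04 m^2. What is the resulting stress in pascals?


stress = F / A
stress = 952 / 2.1500e-04
stress = 4.4279e+06


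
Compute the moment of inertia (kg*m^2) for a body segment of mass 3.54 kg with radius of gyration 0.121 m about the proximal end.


I = m * k^2
I = 3.54 * 0.121^2
k^2 = 0.0146
I = 0.0518


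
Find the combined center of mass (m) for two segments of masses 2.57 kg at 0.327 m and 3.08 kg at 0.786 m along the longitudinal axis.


COM = (m1*x1 + m2*x2) / (m1 + m2)
COM = (2.57*0.327 + 3.08*0.786) / (2.57 + 3.08)
Numerator = 3.2613
Denominator = 5.6500
COM = 0.5772


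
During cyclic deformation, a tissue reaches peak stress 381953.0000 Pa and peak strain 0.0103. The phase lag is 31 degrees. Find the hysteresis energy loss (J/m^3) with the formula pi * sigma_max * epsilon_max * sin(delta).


E_loss = pi * sigma_max * epsilon_max * sin(delta)
delta = 31 deg = 0.5411 rad
sin(delta) = 0.5150
E_loss = pi * 381953.0000 * 0.0103 * 0.5150
E_loss = 6365.5562


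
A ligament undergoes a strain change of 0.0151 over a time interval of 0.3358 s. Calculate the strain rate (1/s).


strain_rate = delta_strain / delta_t
strain_rate = 0.0151 / 0.3358
strain_rate = 0.0450


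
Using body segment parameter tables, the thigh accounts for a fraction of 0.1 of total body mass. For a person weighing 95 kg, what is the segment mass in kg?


m_segment = body_mass * fraction
m_segment = 95 * 0.1
m_segment = 9.5000


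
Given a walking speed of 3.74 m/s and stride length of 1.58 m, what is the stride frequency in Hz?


f = v / stride_length
f = 3.74 / 1.58
f = 2.3671


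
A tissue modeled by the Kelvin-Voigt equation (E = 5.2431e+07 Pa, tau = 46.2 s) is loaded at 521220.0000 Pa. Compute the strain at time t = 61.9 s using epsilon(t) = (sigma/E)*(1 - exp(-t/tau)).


epsilon(t) = (sigma/E) * (1 - exp(-t/tau))
sigma/E = 521220.0000 / 5.2431e+07 = 0.0099
exp(-t/tau) = exp(-61.9 / 46.2) = 0.2619
epsilon = 0.0099 * (1 - 0.2619)
epsilon = 0.0073


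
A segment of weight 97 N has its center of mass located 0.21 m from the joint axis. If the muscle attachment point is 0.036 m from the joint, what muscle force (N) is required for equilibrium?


F_muscle = W * d_load / d_muscle
F_muscle = 97 * 0.21 / 0.036
Numerator = 20.3700
F_muscle = 565.8333


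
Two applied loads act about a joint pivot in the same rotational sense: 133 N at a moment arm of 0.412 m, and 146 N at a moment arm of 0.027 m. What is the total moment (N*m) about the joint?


M = F1 * d1 + F2 * d2
M = 133 * 0.412 + 146 * 0.027
M = 54.7960 + 3.9420
M = 58.7380


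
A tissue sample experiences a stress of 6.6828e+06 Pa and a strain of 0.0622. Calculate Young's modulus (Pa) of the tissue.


E = stress / strain
E = 6.6828e+06 / 0.0622
E = 1.0744e+08


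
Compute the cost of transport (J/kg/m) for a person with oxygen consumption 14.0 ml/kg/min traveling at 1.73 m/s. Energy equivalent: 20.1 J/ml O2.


Power per kg = VO2 * 20.1 / 60
Power per kg = 14.0 * 20.1 / 60 = 4.6900 W/kg
Cost = power_per_kg / speed
Cost = 4.6900 / 1.73
Cost = 2.7110


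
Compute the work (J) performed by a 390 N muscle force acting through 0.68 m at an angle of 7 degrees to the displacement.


W = F * d * cos(theta)
theta = 7 deg = 0.1222 rad
cos(theta) = 0.9925
W = 390 * 0.68 * 0.9925
W = 263.2232


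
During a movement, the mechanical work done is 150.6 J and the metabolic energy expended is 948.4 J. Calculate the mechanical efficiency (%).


eta = (W_mech / E_meta) * 100
eta = (150.6 / 948.4) * 100
ratio = 0.1588
eta = 15.8794


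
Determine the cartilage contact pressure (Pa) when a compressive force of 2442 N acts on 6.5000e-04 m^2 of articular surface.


P = F / A
P = 2442 / 6.5000e-04
P = 3.7569e+06


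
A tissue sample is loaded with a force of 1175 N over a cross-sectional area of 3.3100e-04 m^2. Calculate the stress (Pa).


stress = F / A
stress = 1175 / 3.3100e-04
stress = 3.5498e+06


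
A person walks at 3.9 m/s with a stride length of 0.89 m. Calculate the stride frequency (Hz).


f = v / stride_length
f = 3.9 / 0.89
f = 4.3820


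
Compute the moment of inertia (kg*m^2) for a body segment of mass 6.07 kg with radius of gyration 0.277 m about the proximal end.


I = m * k^2
I = 6.07 * 0.277^2
k^2 = 0.0767
I = 0.4657


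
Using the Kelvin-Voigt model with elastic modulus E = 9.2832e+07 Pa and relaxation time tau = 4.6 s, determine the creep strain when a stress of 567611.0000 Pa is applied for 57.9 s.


epsilon(t) = (sigma/E) * (1 - exp(-t/tau))
sigma/E = 567611.0000 / 9.2832e+07 = 0.0061
exp(-t/tau) = exp(-57.9 / 4.6) = 3.4163e-06
epsilon = 0.0061 * (1 - 3.4163e-06)
epsilon = 0.0061


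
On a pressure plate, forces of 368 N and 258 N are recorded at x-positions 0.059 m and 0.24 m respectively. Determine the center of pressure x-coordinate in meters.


COP_x = (F1*x1 + F2*x2) / (F1 + F2)
COP_x = (368*0.059 + 258*0.24) / (368 + 258)
Numerator = 83.6320
Denominator = 626
COP_x = 0.1336


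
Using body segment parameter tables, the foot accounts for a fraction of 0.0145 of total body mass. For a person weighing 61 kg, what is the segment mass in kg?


m_segment = body_mass * fraction
m_segment = 61 * 0.0145
m_segment = 0.8845


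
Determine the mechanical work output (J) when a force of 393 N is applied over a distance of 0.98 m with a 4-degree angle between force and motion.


W = F * d * cos(theta)
theta = 4 deg = 0.0698 rad
cos(theta) = 0.9976
W = 393 * 0.98 * 0.9976
W = 384.2018


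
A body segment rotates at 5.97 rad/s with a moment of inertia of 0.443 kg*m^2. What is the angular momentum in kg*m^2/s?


L = I * omega
L = 0.443 * 5.97
L = 2.6447


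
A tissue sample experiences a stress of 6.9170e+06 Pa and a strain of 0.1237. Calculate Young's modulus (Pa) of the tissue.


E = stress / strain
E = 6.9170e+06 / 0.1237
E = 5.5918e+07


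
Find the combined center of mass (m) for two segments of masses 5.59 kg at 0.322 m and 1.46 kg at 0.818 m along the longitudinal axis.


COM = (m1*x1 + m2*x2) / (m1 + m2)
COM = (5.59*0.322 + 1.46*0.818) / (5.59 + 1.46)
Numerator = 2.9943
Denominator = 7.0500
COM = 0.4247


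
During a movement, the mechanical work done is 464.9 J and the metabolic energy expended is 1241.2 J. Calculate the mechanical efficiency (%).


eta = (W_mech / E_meta) * 100
eta = (464.9 / 1241.2) * 100
ratio = 0.3746
eta = 37.4557


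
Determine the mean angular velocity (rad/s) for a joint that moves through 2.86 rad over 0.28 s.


omega = delta_theta / delta_t
omega = 2.86 / 0.28
omega = 10.2143


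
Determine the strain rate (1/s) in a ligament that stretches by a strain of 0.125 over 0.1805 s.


strain_rate = delta_strain / delta_t
strain_rate = 0.125 / 0.1805
strain_rate = 0.6925


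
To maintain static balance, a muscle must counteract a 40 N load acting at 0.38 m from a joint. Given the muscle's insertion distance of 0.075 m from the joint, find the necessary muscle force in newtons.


F_muscle = W * d_load / d_muscle
F_muscle = 40 * 0.38 / 0.075
Numerator = 15.2000
F_muscle = 202.6667


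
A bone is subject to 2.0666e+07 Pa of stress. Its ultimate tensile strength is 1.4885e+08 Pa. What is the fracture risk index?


FRI = applied / ultimate
FRI = 2.0666e+07 / 1.4885e+08
FRI = 0.1388


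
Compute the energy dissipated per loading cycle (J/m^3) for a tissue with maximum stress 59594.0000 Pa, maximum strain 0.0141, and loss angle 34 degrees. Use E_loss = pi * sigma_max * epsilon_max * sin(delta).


E_loss = pi * sigma_max * epsilon_max * sin(delta)
delta = 34 deg = 0.5934 rad
sin(delta) = 0.5592
E_loss = pi * 59594.0000 * 0.0141 * 0.5592
E_loss = 1476.1591


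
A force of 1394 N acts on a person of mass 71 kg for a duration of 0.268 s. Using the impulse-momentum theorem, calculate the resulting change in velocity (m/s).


J = F * dt = 1394 * 0.268 = 373.5920 N*s
delta_v = J / m
delta_v = 373.5920 / 71
delta_v = 5.2619


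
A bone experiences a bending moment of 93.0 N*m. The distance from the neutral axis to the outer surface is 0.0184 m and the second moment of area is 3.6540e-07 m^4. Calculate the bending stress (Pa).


sigma = M * c / I
sigma = 93.0 * 0.0184 / 3.6540e-07
M * c = 1.7112
sigma = 4.6831e+06


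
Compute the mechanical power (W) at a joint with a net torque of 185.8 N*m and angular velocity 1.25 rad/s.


P = M * omega
P = 185.8 * 1.25
P = 232.2500


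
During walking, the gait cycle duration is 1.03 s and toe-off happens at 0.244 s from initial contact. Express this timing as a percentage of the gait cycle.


pct = (event_time / cycle_time) * 100
pct = (0.244 / 1.03) * 100
ratio = 0.2369
pct = 23.6893


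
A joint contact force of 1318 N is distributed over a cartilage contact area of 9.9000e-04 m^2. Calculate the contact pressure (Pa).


P = F / A
P = 1318 / 9.9000e-04
P = 1.3313e+06


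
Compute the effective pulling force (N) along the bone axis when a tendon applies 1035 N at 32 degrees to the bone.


F_eff = F_tendon * cos(theta)
theta = 32 deg = 0.5585 rad
cos(theta) = 0.8480
F_eff = 1035 * 0.8480
F_eff = 877.7298


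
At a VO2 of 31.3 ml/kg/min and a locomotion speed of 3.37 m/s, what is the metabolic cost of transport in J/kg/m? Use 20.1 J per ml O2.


Power per kg = VO2 * 20.1 / 60
Power per kg = 31.3 * 20.1 / 60 = 10.4855 W/kg
Cost = power_per_kg / speed
Cost = 10.4855 / 3.37
Cost = 3.1114


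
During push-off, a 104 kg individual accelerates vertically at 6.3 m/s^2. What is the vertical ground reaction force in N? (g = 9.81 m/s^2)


GRF = m * (g + a)
GRF = 104 * (9.81 + 6.3)
GRF = 104 * 16.1100
GRF = 1675.4400


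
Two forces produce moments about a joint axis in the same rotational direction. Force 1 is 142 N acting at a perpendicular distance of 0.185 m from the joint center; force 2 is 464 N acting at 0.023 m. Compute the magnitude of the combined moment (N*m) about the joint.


M = F1 * d1 + F2 * d2
M = 142 * 0.185 + 464 * 0.023
M = 26.2700 + 10.6720
M = 36.9420


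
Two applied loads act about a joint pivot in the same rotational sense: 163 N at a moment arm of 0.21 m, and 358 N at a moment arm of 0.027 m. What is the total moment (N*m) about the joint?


M = F1 * d1 + F2 * d2
M = 163 * 0.21 + 358 * 0.027
M = 34.2300 + 9.6660
M = 43.8960


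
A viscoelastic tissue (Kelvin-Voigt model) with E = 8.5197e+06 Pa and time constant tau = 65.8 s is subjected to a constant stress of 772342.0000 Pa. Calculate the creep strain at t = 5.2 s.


epsilon(t) = (sigma/E) * (1 - exp(-t/tau))
sigma/E = 772342.0000 / 8.5197e+06 = 0.0907
exp(-t/tau) = exp(-5.2 / 65.8) = 0.9240
epsilon = 0.0907 * (1 - 0.9240)
epsilon = 0.0069


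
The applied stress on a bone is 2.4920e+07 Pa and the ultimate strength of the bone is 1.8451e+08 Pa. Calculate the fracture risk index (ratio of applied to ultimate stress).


FRI = applied / ultimate
FRI = 2.4920e+07 / 1.8451e+08
FRI = 0.1351


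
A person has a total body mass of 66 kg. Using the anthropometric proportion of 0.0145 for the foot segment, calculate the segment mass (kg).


m_segment = body_mass * fraction
m_segment = 66 * 0.0145
m_segment = 0.9570


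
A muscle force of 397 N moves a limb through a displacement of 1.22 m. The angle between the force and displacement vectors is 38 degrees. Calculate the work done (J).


W = F * d * cos(theta)
theta = 38 deg = 0.6632 rad
cos(theta) = 0.7880
W = 397 * 1.22 * 0.7880
W = 381.6651


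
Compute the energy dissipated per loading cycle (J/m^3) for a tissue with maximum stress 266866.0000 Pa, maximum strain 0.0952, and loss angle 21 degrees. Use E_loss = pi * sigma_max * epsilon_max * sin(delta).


E_loss = pi * sigma_max * epsilon_max * sin(delta)
delta = 21 deg = 0.3665 rad
sin(delta) = 0.3584
E_loss = pi * 266866.0000 * 0.0952 * 0.3584
E_loss = 28602.8448


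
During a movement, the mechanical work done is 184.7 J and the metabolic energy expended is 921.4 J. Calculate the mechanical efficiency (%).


eta = (W_mech / E_meta) * 100
eta = (184.7 / 921.4) * 100
ratio = 0.2005
eta = 20.0456


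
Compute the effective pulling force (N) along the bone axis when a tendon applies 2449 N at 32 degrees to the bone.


F_eff = F_tendon * cos(theta)
theta = 32 deg = 0.5585 rad
cos(theta) = 0.8480
F_eff = 2449 * 0.8480
F_eff = 2076.8698


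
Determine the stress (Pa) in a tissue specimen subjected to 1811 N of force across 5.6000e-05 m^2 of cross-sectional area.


stress = F / A
stress = 1811 / 5.6000e-05
stress = 3.2339e+07


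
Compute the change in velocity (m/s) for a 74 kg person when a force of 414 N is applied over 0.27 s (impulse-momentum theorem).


J = F * dt = 414 * 0.27 = 111.7800 N*s
delta_v = J / m
delta_v = 111.7800 / 74
delta_v = 1.5105


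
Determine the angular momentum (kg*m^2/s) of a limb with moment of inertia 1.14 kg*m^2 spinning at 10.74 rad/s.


L = I * omega
L = 1.14 * 10.74
L = 12.2436


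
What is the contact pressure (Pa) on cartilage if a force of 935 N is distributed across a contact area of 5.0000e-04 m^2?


P = F / A
P = 935 / 5.0000e-04
P = 1.8700e+06


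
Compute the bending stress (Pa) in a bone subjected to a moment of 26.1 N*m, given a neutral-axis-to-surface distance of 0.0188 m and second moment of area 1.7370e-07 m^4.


sigma = M * c / I
sigma = 26.1 * 0.0188 / 1.7370e-07
M * c = 0.4907
sigma = 2.8249e+06


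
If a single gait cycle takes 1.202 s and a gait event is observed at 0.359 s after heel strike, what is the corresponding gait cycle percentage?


pct = (event_time / cycle_time) * 100
pct = (0.359 / 1.202) * 100
ratio = 0.2987
pct = 29.8669


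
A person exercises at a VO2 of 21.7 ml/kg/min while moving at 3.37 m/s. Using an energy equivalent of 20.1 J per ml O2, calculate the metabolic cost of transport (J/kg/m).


Power per kg = VO2 * 20.1 / 60
Power per kg = 21.7 * 20.1 / 60 = 7.2695 W/kg
Cost = power_per_kg / speed
Cost = 7.2695 / 3.37
Cost = 2.1571


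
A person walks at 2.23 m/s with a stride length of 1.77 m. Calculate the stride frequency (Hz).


f = v / stride_length
f = 2.23 / 1.77
f = 1.2599


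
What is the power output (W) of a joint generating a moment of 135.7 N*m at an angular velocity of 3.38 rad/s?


P = M * omega
P = 135.7 * 3.38
P = 458.6660


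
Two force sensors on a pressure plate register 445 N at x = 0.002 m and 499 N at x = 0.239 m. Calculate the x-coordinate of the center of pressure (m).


COP_x = (F1*x1 + F2*x2) / (F1 + F2)
COP_x = (445*0.002 + 499*0.239) / (445 + 499)
Numerator = 120.1510
Denominator = 944
COP_x = 0.1273


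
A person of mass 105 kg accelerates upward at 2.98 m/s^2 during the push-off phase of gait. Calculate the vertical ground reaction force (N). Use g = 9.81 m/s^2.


GRF = m * (g + a)
GRF = 105 * (9.81 + 2.98)
GRF = 105 * 12.7900
GRF = 1342.9500


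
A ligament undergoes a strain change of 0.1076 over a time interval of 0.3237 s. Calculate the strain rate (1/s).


strain_rate = delta_strain / delta_t
strain_rate = 0.1076 / 0.3237
strain_rate = 0.3324


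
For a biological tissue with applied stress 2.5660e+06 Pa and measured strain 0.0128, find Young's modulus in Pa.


E = stress / strain
E = 2.5660e+06 / 0.0128
E = 2.0047e+08


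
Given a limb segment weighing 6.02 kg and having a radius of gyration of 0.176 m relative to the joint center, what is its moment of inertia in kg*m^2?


I = m * k^2
I = 6.02 * 0.176^2
k^2 = 0.0310
I = 0.1865


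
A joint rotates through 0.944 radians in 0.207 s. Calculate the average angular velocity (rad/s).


omega = delta_theta / delta_t
omega = 0.944 / 0.207
omega = 4.5604


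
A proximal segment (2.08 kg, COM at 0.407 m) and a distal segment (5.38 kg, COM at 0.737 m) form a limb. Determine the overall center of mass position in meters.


COM = (m1*x1 + m2*x2) / (m1 + m2)
COM = (2.08*0.407 + 5.38*0.737) / (2.08 + 5.38)
Numerator = 4.8116
Denominator = 7.4600
COM = 0.6450


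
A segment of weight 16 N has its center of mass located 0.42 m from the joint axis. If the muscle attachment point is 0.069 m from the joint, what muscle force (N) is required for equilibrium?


F_muscle = W * d_load / d_muscle
F_muscle = 16 * 0.42 / 0.069
Numerator = 6.7200
F_muscle = 97.3913


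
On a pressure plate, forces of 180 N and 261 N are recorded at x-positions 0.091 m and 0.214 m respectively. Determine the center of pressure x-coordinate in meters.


COP_x = (F1*x1 + F2*x2) / (F1 + F2)
COP_x = (180*0.091 + 261*0.214) / (180 + 261)
Numerator = 72.2340
Denominator = 441
COP_x = 0.1638


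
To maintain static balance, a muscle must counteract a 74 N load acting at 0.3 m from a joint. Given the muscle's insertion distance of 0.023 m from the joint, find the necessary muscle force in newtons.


F_muscle = W * d_load / d_muscle
F_muscle = 74 * 0.3 / 0.023
Numerator = 22.2000
F_muscle = 965.2174
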